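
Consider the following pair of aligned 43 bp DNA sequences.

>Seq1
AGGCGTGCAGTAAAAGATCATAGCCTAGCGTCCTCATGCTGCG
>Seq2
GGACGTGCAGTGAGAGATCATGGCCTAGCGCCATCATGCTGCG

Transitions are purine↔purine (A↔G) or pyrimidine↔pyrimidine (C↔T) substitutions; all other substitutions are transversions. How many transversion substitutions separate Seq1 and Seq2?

1

Mismatches occur at site 1 (A↔G, transition), site 3 (G↔A, transition), site 12 (A↔G, transition), site 14 (A↔G, transition), site 22 (A↔G, transition), site 31 (T↔C, transition), site 33 (C↔A, transversion).
Of the 7 differences, 6 transitions and 1 transversion, so the answer is 1.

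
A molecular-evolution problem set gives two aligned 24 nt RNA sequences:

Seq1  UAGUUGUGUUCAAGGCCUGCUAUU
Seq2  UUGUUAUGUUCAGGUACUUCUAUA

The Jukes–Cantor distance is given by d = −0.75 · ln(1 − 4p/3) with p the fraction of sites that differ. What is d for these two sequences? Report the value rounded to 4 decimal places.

0.3694

Mismatches occur at site 2 (A→U), site 6 (G→A), site 13 (A→G), site 15 (G→U), site 16 (C→A), site 19 (G→U), site 24 (U→A).
p = 7/24 = 0.291667.
d = −0.75 · ln(1 − (4/3)·0.291667) = −0.75 · ln(0.611111) = −0.75 · (-0.492477) = 0.3694.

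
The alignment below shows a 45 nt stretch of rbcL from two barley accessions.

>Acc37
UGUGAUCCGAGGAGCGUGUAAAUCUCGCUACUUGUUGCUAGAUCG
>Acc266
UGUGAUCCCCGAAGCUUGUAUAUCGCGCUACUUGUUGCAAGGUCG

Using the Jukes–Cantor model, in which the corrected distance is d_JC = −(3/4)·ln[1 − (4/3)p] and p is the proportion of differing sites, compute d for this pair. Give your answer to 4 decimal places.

0.2029

Differing sites — 9:G/C; 10:A/C; 12:G/A; 16:G/U; 21:A/U; 25:U/G; 39:U/A; 42:A/G.
p = 8/45 = 0.177778.
d = −0.75 · ln(1 − (4/3)·0.177778) = −0.75 · ln(0.762963) = −0.75 · (-0.270546) = 0.2029.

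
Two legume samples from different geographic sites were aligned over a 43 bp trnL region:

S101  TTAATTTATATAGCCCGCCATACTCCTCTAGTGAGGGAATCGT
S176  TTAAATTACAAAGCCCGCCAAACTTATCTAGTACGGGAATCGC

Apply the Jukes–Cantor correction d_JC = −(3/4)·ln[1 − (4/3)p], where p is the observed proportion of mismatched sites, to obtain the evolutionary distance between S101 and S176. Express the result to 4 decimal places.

The sequences differ at positions 5 (T/A), 9 (T/C), 11 (T/A), 21 (T/A), 25 (C/T), 26 (C/A), 33 (G/A), 34 (A/C), 43 (T/C).
p = 9/43 = 0.209302.
d = −0.75 · ln(1 − (4/3)·0.209302) = −0.75 · ln(0.720931) = −0.75 · (-0.327212) = 0.2454.

0.2454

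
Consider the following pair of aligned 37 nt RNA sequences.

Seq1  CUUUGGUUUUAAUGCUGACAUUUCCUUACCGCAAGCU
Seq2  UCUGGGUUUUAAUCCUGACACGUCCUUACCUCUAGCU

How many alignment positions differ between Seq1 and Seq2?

8

The sequences differ at positions 1 (C/U), 2 (U/C), 4 (U/G), 14 (G/C), 21 (U/C), 22 (U/G), 31 (G/U), 33 (A/U).
That gives 8 mismatches out of 37 aligned sites, so the Hamming distance is 8.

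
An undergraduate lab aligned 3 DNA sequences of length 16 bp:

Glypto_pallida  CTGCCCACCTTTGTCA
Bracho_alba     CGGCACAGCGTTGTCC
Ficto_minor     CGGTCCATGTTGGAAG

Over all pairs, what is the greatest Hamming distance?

Pairwise Hamming distances:
  Glypto_pallida vs Bracho_alba: 5
  Glypto_pallida vs Ficto_minor: 8
  Bracho_alba vs Ficto_minor: 9
The largest is 9, between Bracho_alba and Ficto_minor.

9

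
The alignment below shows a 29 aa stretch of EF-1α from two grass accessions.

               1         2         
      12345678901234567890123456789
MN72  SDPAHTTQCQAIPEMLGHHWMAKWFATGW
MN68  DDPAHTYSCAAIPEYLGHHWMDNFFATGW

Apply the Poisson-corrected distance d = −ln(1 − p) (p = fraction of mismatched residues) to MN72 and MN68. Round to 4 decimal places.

0.3228

Differing sites — 1:S/D; 7:T/Y; 8:Q/S; 10:Q/A; 15:M/Y; 22:A/D; 23:K/N; 24:W/F.
p = 8/29 = 0.275862.
d = −ln(1 − 0.275862) = −ln(0.724138) = 0.3228.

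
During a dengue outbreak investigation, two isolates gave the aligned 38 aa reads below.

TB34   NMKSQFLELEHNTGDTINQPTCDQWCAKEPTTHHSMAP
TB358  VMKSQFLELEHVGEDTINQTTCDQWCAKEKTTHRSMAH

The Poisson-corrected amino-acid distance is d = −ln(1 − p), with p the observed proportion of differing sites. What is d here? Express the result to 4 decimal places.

The sequences differ at positions 1 (N/V), 12 (N/V), 13 (T/G), 14 (G/E), 20 (P/T), 30 (P/K), 34 (H/R), 38 (P/H).
p = 8/38 = 0.210526.
d = −ln(1 − 0.210526) = −ln(0.789474) = 0.2364.

0.2364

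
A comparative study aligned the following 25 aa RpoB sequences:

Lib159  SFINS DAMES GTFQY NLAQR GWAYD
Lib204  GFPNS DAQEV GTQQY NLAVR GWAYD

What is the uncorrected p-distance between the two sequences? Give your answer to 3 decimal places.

0.240

Differing sites — 1:S/G; 3:I/P; 8:M/Q; 10:S/V; 13:F/Q; 19:Q/V.
There are 6 differences over 25 sites, so p = 6/25 = 0.240.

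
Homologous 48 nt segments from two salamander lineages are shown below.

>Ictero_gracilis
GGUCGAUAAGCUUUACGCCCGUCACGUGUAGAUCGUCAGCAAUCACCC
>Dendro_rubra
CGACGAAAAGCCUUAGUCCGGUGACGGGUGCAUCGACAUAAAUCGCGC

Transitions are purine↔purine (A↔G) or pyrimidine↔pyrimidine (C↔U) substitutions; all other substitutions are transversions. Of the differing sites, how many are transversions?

Mismatches occur at site 1 (G/C, transversion), site 3 (U/A, transversion), site 7 (U/A, transversion), site 12 (U/C, transition), site 16 (C/G, transversion), site 17 (G/U, transversion), site 20 (C/G, transversion), site 23 (C/G, transversion), site 27 (U/G, transversion), site 30 (A/G, transition), site 31 (G/C, transversion), site 36 (U/A, transversion), site 39 (G/U, transversion), site 40 (C/A, transversion), site 45 (A/G, transition), site 47 (C/G, transversion).
Of the 16 differences, 3 transitions and 13 transversions, so the answer is 13.

13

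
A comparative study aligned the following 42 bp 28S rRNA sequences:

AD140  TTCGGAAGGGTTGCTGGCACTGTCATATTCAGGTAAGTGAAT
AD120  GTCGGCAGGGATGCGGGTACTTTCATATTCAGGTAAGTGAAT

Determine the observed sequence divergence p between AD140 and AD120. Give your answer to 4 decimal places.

Differing sites — 1:T/G; 6:A/C; 11:T/A; 15:T/G; 18:C/T; 22:G/T.
There are 6 differences over 42 sites, so p = 6/42 = 0.1429.

0.1429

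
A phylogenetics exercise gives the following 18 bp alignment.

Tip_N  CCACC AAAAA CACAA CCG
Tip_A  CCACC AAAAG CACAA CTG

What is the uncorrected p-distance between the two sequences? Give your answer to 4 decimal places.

0.1111

Differing sites — 10:A/G; 17:C/T.
There are 2 differences over 18 sites, so p = 2/18 = 0.1111.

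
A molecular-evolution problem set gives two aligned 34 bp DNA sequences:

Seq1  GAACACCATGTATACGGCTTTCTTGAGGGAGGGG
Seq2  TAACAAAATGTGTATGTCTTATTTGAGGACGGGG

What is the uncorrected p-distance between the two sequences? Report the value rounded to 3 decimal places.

0.294

The sequences differ at positions 1 (G/T), 6 (C/A), 7 (C/A), 12 (A/G), 15 (C/T), 17 (G/T), 21 (T/A), 22 (C/T), 29 (G/A), 30 (A/C).
There are 10 differences over 34 sites, so p = 10/34 = 0.294.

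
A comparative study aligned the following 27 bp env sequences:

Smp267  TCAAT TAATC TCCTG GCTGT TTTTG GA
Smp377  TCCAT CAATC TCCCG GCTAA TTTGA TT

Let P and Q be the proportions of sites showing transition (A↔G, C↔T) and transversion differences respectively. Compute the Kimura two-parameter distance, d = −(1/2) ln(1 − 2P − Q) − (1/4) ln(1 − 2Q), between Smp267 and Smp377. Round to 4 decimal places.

0.4440

Differing sites — 3:A/C (Tv); 6:T/C (Ti); 14:T/C (Ti); 19:G/A (Ti); 20:T/A (Tv); 24:T/G (Tv); 25:G/A (Ti); 26:G/T (Tv); 27:A/T (Tv).
Of the 9 differences, 4 transitions and 5 transversions over 27 sites: P = 4/27 = 0.148148, Q = 5/27 = 0.185185.
d = −0.5·ln(0.518519) − 0.25·ln(0.629630) = −0.5·(-0.656779) − 0.25·(-0.462623) = 0.4440.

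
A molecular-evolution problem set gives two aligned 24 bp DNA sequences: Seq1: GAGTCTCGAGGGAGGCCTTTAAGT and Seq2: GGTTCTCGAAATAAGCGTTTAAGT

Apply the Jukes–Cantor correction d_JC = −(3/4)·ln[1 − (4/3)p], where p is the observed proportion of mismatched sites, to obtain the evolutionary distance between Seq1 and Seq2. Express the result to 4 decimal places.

Mismatches occur at site 2 (A↔G), site 3 (G↔T), site 10 (G↔A), site 11 (G↔A), site 12 (G↔T), site 14 (G↔A), site 17 (C↔G).
p = 7/24 = 0.291667.
d = −0.75 · ln(1 − (4/3)·0.291667) = −0.75 · ln(0.611111) = −0.75 · (-0.492477) = 0.3694.

0.3694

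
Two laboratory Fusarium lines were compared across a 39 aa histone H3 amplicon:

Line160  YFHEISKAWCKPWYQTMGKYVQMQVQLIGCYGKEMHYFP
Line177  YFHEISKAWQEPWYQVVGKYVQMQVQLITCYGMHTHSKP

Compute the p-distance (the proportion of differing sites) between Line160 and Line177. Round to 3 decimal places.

The sequences differ at positions 10 (C/Q), 11 (K/E), 16 (T/V), 17 (M/V), 29 (G/T), 33 (K/M), 34 (E/H), 35 (M/T), 37 (Y/S), 38 (F/K).
There are 10 differences over 39 sites, so p = 10/39 = 0.256.

0.256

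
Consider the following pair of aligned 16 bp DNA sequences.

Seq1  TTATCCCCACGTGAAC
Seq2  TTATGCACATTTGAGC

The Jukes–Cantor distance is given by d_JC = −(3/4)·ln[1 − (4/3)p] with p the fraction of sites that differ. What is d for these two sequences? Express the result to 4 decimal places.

0.4042

Differing sites — 5:C/G; 7:C/A; 10:C/T; 11:G/T; 15:A/G.
p = 5/16 = 0.312500.
d = −0.75 · ln(1 − (4/3)·0.312500) = −0.75 · ln(0.583333) = −0.75 · (-0.538997) = 0.4042.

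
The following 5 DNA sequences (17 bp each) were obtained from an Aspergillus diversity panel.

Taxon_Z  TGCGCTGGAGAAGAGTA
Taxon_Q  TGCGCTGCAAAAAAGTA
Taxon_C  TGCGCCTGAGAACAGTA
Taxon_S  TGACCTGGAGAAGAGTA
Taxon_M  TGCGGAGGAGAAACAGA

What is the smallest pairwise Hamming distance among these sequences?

2

Pairwise Hamming distances:
  Taxon_Z vs Taxon_Q: 3
  Taxon_Z vs Taxon_C: 3
  Taxon_Z vs Taxon_S: 2
  Taxon_Z vs Taxon_M: 6
  Taxon_Q vs Taxon_C: 5
  Taxon_Q vs Taxon_S: 5
  Taxon_Q vs Taxon_M: 7
  Taxon_C vs Taxon_S: 5
  Taxon_C vs Taxon_M: 7
  Taxon_S vs Taxon_M: 8
The smallest is 2, between Taxon_Z and Taxon_S.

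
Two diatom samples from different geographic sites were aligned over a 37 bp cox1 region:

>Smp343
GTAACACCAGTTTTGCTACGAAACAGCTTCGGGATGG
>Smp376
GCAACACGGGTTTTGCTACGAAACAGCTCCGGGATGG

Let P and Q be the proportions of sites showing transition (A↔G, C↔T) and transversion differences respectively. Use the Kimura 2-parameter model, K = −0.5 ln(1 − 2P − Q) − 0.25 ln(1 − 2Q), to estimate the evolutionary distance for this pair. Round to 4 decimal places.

0.1188

The sequences differ at positions 2 (T/C, transition), 8 (C/G, transversion), 9 (A/G, transition), 29 (T/C, transition).
Of the 4 differences, 3 transitions and 1 transversion over 37 sites: P = 3/37 = 0.081081, Q = 1/37 = 0.027027.
d = −0.5·ln(0.810811) − 0.25·ln(0.945946) = −0.5·(-0.209720) − 0.25·(-0.055570) = 0.1188.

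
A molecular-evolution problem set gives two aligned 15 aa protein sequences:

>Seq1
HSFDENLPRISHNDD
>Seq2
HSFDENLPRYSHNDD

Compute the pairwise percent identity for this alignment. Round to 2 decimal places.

A single mismatch occurs at site 10 (I/Y).
14 of the 15 sites match, so the percent identity is 14/15 × 100 = 93.33%.

93.33%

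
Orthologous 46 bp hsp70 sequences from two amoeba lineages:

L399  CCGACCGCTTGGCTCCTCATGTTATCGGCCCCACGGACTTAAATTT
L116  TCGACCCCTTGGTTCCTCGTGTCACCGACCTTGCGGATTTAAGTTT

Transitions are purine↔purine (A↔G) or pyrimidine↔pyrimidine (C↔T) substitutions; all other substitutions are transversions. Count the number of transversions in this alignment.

1

Mismatches occur at site 1 (C→T, transition), site 7 (G→C, transversion), site 13 (C→T, transition), site 19 (A→G, transition), site 23 (T→C, transition), site 25 (T→C, transition), site 28 (G→A, transition), site 31 (C→T, transition), site 32 (C→T, transition), site 33 (A→G, transition), site 38 (C→T, transition), site 43 (A→G, transition).
Of the 12 differences, 11 transitions and 1 transversion, so the answer is 1.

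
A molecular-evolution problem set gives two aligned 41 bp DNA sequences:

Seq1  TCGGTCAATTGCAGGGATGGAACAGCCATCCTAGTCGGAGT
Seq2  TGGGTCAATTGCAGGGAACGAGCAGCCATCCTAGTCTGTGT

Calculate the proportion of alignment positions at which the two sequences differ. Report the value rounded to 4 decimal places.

0.1463

Differing sites — 2:C/G; 18:T/A; 19:G/C; 22:A/G; 37:G/T; 39:A/T.
There are 6 differences over 41 sites, so p = 6/41 = 0.1463.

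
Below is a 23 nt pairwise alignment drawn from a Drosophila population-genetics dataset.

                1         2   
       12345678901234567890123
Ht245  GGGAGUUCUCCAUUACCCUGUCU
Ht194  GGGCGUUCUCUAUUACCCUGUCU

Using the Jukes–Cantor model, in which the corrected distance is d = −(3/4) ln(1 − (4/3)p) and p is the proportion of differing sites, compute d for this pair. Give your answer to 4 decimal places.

0.0924

Differing sites — 4:A/C; 11:C/U.
p = 2/23 = 0.086957.
d = −0.75 · ln(1 − (4/3)·0.086957) = −0.75 · ln(0.884057) = −0.75 · (-0.123234) = 0.0924.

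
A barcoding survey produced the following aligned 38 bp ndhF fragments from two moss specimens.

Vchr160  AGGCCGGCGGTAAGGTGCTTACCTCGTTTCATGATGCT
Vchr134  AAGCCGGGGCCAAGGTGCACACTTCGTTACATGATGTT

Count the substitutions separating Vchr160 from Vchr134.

9

Mismatches occur at site 2 (G↔A), site 8 (C↔G), site 10 (G↔C), site 11 (T↔C), site 19 (T↔A), site 20 (T↔C), site 23 (C↔T), site 29 (T↔A), site 37 (C↔T).
That gives 9 mismatches out of 38 aligned sites, so the Hamming distance is 9.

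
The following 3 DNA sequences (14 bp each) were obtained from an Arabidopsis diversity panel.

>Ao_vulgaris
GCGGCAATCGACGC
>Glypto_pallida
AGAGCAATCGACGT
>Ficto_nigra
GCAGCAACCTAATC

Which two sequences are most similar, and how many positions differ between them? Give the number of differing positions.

Pairwise Hamming distances:
  Ao_vulgaris vs Glypto_pallida: 4
  Ao_vulgaris vs Ficto_nigra: 5
  Glypto_pallida vs Ficto_nigra: 7
The smallest is 4, between Ao_vulgaris and Glypto_pallida.

4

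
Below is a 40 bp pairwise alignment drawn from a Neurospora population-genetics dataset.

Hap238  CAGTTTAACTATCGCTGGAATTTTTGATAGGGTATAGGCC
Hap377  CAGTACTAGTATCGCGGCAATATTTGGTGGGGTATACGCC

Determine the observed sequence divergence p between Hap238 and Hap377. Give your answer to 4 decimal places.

0.2500

The sequences differ at positions 5 (T/A), 6 (T/C), 7 (A/T), 9 (C/G), 16 (T/G), 18 (G/C), 22 (T/A), 27 (A/G), 29 (A/G), 37 (G/C).
There are 10 differences over 40 sites, so p = 10/40 = 0.2500.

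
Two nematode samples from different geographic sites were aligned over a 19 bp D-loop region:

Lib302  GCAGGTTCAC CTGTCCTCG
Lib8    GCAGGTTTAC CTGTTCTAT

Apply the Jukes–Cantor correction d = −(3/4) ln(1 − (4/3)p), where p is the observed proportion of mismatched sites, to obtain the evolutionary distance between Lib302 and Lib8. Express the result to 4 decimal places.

Mismatches occur at site 8 (C↔T), site 15 (C↔T), site 18 (C↔A), site 19 (G↔T).
p = 4/19 = 0.210526.
d = −0.75 · ln(1 − (4/3)·0.210526) = −0.75 · ln(0.719299) = −0.75 · (-0.329478) = 0.2471.

0.2471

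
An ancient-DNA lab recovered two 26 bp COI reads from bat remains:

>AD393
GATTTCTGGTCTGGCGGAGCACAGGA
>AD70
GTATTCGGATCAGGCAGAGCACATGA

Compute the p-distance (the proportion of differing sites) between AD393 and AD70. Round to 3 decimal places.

0.269

Mismatches occur at site 2 (A/T), site 3 (T/A), site 7 (T/G), site 9 (G/A), site 12 (T/A), site 16 (G/A), site 24 (G/T).
There are 7 differences over 26 sites, so p = 7/26 = 0.269.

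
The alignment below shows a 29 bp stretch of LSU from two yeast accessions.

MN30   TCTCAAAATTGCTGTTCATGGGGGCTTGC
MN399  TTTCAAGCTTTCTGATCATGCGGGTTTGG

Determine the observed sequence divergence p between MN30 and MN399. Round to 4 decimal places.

Differing sites — 2:C/T; 7:A/G; 8:A/C; 11:G/T; 15:T/A; 21:G/C; 25:C/T; 29:C/G.
There are 8 differences over 29 sites, so p = 8/29 = 0.2759.

0.2759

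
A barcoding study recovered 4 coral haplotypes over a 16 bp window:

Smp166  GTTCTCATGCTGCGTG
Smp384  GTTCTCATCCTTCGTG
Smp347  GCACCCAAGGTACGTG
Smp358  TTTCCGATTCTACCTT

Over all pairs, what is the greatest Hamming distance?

Pairwise Hamming distances:
  Smp166 vs Smp384: 2
  Smp166 vs Smp347: 6
  Smp166 vs Smp358: 7
  Smp384 vs Smp347: 7
  Smp384 vs Smp358: 7
  Smp347 vs Smp358: 9
The largest is 9, between Smp347 and Smp358.

9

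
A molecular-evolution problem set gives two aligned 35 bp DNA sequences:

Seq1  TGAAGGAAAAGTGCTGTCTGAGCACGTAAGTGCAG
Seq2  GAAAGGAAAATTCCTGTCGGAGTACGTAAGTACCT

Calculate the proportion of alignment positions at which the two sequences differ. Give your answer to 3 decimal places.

0.257

Differing sites — 1:T/G; 2:G/A; 11:G/T; 13:G/C; 19:T/G; 23:C/T; 32:G/A; 34:A/C; 35:G/T.
There are 9 differences over 35 sites, so p = 9/35 = 0.257.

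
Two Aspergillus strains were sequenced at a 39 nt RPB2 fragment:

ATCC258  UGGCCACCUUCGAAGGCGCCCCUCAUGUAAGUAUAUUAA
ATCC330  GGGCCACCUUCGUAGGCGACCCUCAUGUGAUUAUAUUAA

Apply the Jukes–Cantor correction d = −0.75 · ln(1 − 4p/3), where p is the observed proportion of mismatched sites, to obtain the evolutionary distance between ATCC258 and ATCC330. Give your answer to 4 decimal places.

0.1406

Mismatches occur at site 1 (U↔G), site 13 (A↔U), site 19 (C↔A), site 29 (A↔G), site 31 (G↔U).
p = 5/39 = 0.128205.
d = −0.75 · ln(1 − (4/3)·0.128205) = −0.75 · ln(0.829060) = −0.75 · (-0.187463) = 0.1406.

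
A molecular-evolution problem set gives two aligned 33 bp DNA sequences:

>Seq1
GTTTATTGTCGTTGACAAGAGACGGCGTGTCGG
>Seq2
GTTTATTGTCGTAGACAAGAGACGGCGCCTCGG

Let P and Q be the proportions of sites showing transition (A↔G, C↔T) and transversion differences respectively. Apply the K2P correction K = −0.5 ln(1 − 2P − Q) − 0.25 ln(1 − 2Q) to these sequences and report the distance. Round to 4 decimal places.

The sequences differ at positions 13 (T/A, transversion), 28 (T/C, transition), 29 (G/C, transversion).
Of the 3 differences, 1 transition and 2 transversions over 33 sites: P = 1/33 = 0.030303, Q = 2/33 = 0.060606.
d = −0.5·ln(0.878788) − 0.25·ln(0.878788) = −0.5·(-0.129212) − 0.25·(-0.129212) = 0.0969.

0.0969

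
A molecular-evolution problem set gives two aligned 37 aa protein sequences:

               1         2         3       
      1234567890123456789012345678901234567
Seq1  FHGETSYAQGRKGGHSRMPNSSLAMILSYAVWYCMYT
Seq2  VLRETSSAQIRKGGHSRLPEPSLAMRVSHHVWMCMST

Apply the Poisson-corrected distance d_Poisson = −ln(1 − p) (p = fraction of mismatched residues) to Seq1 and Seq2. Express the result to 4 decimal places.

0.4754

The sequences differ at positions 1 (F/V), 2 (H/L), 3 (G/R), 7 (Y/S), 10 (G/I), 18 (M/L), 20 (N/E), 21 (S/P), 26 (I/R), 27 (L/V), 29 (Y/H), 30 (A/H), 33 (Y/M), 36 (Y/S).
p = 14/37 = 0.378378.
d = −ln(1 − 0.378378) = −ln(0.621622) = 0.4754.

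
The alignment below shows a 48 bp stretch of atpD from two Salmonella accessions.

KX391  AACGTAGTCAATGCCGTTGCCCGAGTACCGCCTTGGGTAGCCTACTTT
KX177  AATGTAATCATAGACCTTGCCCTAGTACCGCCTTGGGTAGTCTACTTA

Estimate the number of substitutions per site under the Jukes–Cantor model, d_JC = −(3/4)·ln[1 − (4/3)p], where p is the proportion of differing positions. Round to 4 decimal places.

0.2158

Mismatches occur at site 3 (C↔T), site 7 (G↔A), site 11 (A↔T), site 12 (T↔A), site 14 (C↔A), site 16 (G↔C), site 23 (G↔T), site 41 (C↔T), site 48 (T↔A).
p = 9/48 = 0.187500.
d = −0.75 · ln(1 − (4/3)·0.187500) = −0.75 · ln(0.750000) = −0.75 · (-0.287682) = 0.2158.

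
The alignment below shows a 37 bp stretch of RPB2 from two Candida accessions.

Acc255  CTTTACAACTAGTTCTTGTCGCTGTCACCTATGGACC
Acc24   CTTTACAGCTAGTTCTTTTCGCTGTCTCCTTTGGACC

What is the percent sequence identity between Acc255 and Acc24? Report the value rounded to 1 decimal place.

Differing sites — 8:A/G; 18:G/T; 27:A/T; 31:A/T.
33 of the 37 sites match, so the percent identity is 33/37 × 100 = 89.2%.

89.2%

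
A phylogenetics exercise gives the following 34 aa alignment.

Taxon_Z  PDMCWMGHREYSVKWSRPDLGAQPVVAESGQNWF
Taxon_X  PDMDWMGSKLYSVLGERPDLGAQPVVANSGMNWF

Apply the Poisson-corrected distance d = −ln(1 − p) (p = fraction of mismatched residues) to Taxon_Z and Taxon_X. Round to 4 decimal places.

The sequences differ at positions 4 (C/D), 8 (H/S), 9 (R/K), 10 (E/L), 14 (K/L), 15 (W/G), 16 (S/E), 28 (E/N), 31 (Q/M).
p = 9/34 = 0.264706.
d = −ln(1 − 0.264706) = −ln(0.735294) = 0.3075.

0.3075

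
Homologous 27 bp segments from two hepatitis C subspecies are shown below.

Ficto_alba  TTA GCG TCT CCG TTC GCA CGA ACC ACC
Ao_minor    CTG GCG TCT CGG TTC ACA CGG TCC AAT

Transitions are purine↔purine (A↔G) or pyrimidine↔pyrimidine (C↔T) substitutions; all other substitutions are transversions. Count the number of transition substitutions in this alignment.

5

Mismatches occur at site 1 (T↔C, transition), site 3 (A↔G, transition), site 11 (C↔G, transversion), site 16 (G↔A, transition), site 21 (A↔G, transition), site 22 (A↔T, transversion), site 26 (C↔A, transversion), site 27 (C↔T, transition).
Of the 8 differences, 5 transitions and 3 transversions, so the answer is 5.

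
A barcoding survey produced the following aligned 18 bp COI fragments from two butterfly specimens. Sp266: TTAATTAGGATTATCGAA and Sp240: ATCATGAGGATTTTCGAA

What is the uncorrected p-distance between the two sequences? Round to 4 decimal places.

Mismatches occur at site 1 (T→A), site 3 (A→C), site 6 (T→G), site 13 (A→T).
There are 4 differences over 18 sites, so p = 4/18 = 0.2222.

0.2222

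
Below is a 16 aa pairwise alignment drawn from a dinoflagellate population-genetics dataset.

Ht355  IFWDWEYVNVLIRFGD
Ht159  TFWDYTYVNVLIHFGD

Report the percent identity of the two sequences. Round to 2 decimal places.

75.00%

The sequences differ at positions 1 (I/T), 5 (W/Y), 6 (E/T), 13 (R/H).
12 of the 16 sites match, so the percent identity is 12/16 × 100 = 75.00%.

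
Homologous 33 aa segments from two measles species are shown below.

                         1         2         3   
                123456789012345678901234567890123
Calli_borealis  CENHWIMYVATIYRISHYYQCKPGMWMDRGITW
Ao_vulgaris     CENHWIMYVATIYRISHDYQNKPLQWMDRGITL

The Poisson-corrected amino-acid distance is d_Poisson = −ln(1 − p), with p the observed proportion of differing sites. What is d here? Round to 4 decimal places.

0.1643

The sequences differ at positions 18 (Y/D), 21 (C/N), 24 (G/L), 25 (M/Q), 33 (W/L).
p = 5/33 = 0.151515.
d = −ln(1 − 0.151515) = −ln(0.848485) = 0.1643.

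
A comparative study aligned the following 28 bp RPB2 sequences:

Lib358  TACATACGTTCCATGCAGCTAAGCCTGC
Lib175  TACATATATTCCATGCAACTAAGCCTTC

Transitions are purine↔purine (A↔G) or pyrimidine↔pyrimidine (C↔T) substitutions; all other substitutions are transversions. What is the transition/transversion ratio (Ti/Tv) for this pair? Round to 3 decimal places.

The sequences differ at positions 7 (C/T, transition), 8 (G/A, transition), 18 (G/A, transition), 27 (G/T, transversion).
Of the 4 differences, 3 transitions and 1 transversion, so Ti/Tv = 3/1 = 3.000.

3.000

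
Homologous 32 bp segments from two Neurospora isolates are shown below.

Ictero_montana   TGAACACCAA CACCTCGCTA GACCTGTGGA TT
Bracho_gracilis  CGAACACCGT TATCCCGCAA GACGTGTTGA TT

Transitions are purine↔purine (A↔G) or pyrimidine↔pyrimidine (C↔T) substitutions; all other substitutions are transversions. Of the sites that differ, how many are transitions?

The sequences differ at positions 1 (T/C, transition), 9 (A/G, transition), 10 (A/T, transversion), 11 (C/T, transition), 13 (C/T, transition), 15 (T/C, transition), 19 (T/A, transversion), 24 (C/G, transversion), 28 (G/T, transversion).
Of the 9 differences, 5 transitions and 4 transversions, so the answer is 5.

5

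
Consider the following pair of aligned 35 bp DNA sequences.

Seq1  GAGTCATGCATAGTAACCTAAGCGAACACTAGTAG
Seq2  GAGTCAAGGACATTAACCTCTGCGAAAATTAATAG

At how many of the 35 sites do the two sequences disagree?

Mismatches occur at site 7 (T↔A), site 9 (C↔G), site 11 (T↔C), site 13 (G↔T), site 20 (A↔C), site 21 (A↔T), site 27 (C↔A), site 29 (C↔T), site 32 (G↔A).
That gives 9 mismatches out of 35 aligned sites, so the Hamming distance is 9.

9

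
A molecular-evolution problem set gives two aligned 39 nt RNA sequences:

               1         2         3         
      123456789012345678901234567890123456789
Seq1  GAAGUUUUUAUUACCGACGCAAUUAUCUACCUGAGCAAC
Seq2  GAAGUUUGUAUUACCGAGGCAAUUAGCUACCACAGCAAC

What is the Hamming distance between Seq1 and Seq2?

5

The sequences differ at positions 8 (U/G), 18 (C/G), 26 (U/G), 32 (U/A), 33 (G/C).
That gives 5 mismatches out of 39 aligned sites, so the Hamming distance is 5.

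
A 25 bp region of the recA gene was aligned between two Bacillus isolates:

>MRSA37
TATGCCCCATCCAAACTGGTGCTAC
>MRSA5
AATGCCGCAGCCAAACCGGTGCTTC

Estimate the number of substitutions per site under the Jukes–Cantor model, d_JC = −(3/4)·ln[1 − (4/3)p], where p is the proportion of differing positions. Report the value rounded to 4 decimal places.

0.2326

Differing sites — 1:T/A; 7:C/G; 10:T/G; 17:T/C; 24:A/T.
p = 5/25 = 0.200000.
d = −0.75 · ln(1 − (4/3)·0.200000) = −0.75 · ln(0.733333) = −0.75 · (-0.310155) = 0.2326.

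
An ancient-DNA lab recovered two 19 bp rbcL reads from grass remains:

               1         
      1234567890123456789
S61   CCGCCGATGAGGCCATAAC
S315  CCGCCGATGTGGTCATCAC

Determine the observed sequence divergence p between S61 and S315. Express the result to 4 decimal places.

The sequences differ at positions 10 (A/T), 13 (C/T), 17 (A/C).
There are 3 differences over 19 sites, so p = 3/19 = 0.1579.

0.1579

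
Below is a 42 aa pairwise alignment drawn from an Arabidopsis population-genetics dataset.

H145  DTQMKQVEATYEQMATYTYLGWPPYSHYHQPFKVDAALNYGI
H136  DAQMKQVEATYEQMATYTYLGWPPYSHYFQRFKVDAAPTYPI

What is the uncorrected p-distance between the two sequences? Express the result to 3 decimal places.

The sequences differ at positions 2 (T/A), 29 (H/F), 31 (P/R), 38 (L/P), 39 (N/T), 41 (G/P).
There are 6 differences over 42 sites, so p = 6/42 = 0.143.

0.143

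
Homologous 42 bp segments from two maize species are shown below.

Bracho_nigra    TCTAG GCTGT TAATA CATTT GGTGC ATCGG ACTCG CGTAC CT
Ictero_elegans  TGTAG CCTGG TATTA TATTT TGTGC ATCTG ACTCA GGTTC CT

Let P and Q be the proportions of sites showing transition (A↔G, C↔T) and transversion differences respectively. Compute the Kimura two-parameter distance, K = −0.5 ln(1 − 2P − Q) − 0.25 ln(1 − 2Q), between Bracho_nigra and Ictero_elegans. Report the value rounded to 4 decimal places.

Mismatches occur at site 2 (C↔G, transversion), site 6 (G↔C, transversion), site 10 (T↔G, transversion), site 13 (A↔T, transversion), site 16 (C↔T, transition), site 21 (G↔T, transversion), site 29 (G↔T, transversion), site 35 (G↔A, transition), site 36 (C↔G, transversion), site 39 (A↔T, transversion).
Of the 10 differences, 2 transitions and 8 transversions over 42 sites: P = 2/42 = 0.047619, Q = 8/42 = 0.190476.
d = −0.5·ln(0.714286) − 0.25·ln(0.619048) = −0.5·(-0.336472) − 0.25·(-0.479572) = 0.2881.

0.2881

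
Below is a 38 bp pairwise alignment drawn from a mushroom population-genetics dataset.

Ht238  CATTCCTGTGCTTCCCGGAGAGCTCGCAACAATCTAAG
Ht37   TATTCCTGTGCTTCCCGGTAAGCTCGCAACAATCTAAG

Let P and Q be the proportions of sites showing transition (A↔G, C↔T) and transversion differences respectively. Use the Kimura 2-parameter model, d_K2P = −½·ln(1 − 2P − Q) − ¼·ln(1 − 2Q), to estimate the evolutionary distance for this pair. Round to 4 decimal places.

Mismatches occur at site 1 (C↔T, transition), site 19 (A↔T, transversion), site 20 (G↔A, transition).
Of the 3 differences, 2 transitions and 1 transversion over 38 sites: P = 2/38 = 0.052632, Q = 1/38 = 0.026316.
d = −0.5·ln(0.868420) − 0.25·ln(0.947368) = −0.5·(-0.141080) − 0.25·(-0.054068) = 0.0841.

0.0841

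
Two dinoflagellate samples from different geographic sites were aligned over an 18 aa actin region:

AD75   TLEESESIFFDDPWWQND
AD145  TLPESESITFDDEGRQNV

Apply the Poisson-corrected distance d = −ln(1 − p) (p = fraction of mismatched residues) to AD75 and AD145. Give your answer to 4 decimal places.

Mismatches occur at site 3 (E/P), site 9 (F/T), site 13 (P/E), site 14 (W/G), site 15 (W/R), site 18 (D/V).
p = 6/18 = 0.333333.
d = −ln(1 − 0.333333) = −ln(0.666667) = 0.4055.

0.4055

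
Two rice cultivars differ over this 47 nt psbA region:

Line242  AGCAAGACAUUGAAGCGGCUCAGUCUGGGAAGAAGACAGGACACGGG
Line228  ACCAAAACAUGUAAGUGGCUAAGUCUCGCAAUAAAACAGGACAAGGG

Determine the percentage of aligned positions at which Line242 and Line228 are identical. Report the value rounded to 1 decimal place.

76.6%

The sequences differ at positions 2 (G/C), 6 (G/A), 11 (U/G), 12 (G/U), 16 (C/U), 21 (C/A), 27 (G/C), 29 (G/C), 32 (G/U), 35 (G/A), 44 (C/A).
36 of the 47 sites match, so the percent identity is 36/47 × 100 = 76.6%.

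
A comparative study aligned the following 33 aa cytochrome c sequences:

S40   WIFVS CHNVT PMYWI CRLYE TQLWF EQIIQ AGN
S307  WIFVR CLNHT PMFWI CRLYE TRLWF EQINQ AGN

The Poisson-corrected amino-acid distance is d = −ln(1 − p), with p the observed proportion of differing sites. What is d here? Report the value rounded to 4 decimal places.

The sequences differ at positions 5 (S/R), 7 (H/L), 9 (V/H), 13 (Y/F), 22 (Q/R), 29 (I/N).
p = 6/33 = 0.181818.
d = −ln(1 − 0.181818) = −ln(0.818182) = 0.2007.

0.2007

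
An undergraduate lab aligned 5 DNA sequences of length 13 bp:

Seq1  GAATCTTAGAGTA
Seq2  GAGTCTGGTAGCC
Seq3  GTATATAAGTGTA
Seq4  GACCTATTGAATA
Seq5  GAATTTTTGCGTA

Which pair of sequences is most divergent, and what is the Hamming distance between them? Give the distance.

10

Pairwise Hamming distances:
  Seq1 vs Seq2: 6
  Seq1 vs Seq3: 4
  Seq1 vs Seq4: 6
  Seq1 vs Seq5: 3
  Seq2 vs Seq3: 9
  Seq2 vs Seq4: 10
  Seq2 vs Seq5: 8
  Seq3 vs Seq4: 9
  Seq3 vs Seq5: 5
  Seq4 vs Seq5: 5
The largest is 10, between Seq2 and Seq4.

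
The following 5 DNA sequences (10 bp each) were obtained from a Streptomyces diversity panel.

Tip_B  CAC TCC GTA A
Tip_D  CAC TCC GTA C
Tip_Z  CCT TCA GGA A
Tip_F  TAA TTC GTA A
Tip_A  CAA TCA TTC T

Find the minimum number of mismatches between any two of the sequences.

Pairwise Hamming distances:
  Tip_B vs Tip_D: 1
  Tip_B vs Tip_Z: 4
  Tip_B vs Tip_F: 3
  Tip_B vs Tip_A: 5
  Tip_D vs Tip_Z: 5
  Tip_D vs Tip_F: 4
  Tip_D vs Tip_A: 5
  Tip_Z vs Tip_F: 6
  Tip_Z vs Tip_A: 6
  Tip_F vs Tip_A: 6
The smallest is 1, between Tip_B and Tip_D.

1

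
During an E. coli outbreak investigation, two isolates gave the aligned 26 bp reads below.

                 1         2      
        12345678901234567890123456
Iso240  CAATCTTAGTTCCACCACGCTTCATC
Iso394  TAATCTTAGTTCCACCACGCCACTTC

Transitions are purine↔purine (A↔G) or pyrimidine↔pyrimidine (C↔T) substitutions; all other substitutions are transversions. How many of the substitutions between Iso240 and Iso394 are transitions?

2

The sequences differ at positions 1 (C/T, transition), 21 (T/C, transition), 22 (T/A, transversion), 24 (A/T, transversion).
Of the 4 differences, 2 transitions and 2 transversions, so the answer is 2.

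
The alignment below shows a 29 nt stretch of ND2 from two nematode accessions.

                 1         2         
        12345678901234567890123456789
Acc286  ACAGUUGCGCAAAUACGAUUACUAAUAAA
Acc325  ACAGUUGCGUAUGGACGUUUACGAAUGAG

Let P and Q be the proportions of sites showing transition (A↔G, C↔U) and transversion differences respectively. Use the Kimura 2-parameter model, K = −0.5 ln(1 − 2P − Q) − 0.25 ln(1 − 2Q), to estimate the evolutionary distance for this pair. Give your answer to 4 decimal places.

The sequences differ at positions 10 (C/U, transition), 12 (A/U, transversion), 13 (A/G, transition), 14 (U/G, transversion), 18 (A/U, transversion), 23 (U/G, transversion), 27 (A/G, transition), 29 (A/G, transition).
Of the 8 differences, 4 transitions and 4 transversions over 29 sites: P = 4/29 = 0.137931, Q = 4/29 = 0.137931.
d = −0.5·ln(0.586207) − 0.25·ln(0.724138) = −0.5·(-0.534082) − 0.25·(-0.322773) = 0.3477.

0.3477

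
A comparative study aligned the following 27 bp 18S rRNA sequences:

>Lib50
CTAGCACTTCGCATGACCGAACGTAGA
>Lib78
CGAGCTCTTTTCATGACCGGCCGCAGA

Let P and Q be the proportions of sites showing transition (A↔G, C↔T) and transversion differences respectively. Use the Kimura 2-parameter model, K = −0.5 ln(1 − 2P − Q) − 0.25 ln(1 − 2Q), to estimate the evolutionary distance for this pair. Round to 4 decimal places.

Mismatches occur at site 2 (T→G, transversion), site 6 (A→T, transversion), site 10 (C→T, transition), site 11 (G→T, transversion), site 20 (A→G, transition), site 21 (A→C, transversion), site 24 (T→C, transition).
Of the 7 differences, 3 transitions and 4 transversions over 27 sites: P = 3/27 = 0.111111, Q = 4/27 = 0.148148.
d = −0.5·ln(0.629630) − 0.25·ln(0.703704) = −0.5·(-0.462623) − 0.25·(-0.351397) = 0.3192.

0.3192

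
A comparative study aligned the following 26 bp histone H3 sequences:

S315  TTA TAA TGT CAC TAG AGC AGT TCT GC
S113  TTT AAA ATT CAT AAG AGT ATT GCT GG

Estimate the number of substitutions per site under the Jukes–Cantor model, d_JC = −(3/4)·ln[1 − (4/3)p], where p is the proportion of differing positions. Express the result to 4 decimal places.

Differing sites — 3:A/T; 4:T/A; 7:T/A; 8:G/T; 12:C/T; 13:T/A; 18:C/T; 20:G/T; 22:T/G; 26:C/G.
p = 10/26 = 0.384615.
d = −0.75 · ln(1 − (4/3)·0.384615) = −0.75 · ln(0.487180) = −0.75 · (-0.719122) = 0.5393.

0.5393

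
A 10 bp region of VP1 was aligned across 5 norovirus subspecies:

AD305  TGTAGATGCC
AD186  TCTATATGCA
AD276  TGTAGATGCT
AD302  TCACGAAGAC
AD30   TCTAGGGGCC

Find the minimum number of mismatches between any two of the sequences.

Pairwise Hamming distances:
  AD305 vs AD186: 3
  AD305 vs AD276: 1
  AD305 vs AD302: 5
  AD305 vs AD30: 3
  AD186 vs AD276: 3
  AD186 vs AD302: 6
  AD186 vs AD30: 4
  AD276 vs AD302: 6
  AD276 vs AD30: 4
  AD302 vs AD30: 5
The smallest is 1, between AD305 and AD276.

1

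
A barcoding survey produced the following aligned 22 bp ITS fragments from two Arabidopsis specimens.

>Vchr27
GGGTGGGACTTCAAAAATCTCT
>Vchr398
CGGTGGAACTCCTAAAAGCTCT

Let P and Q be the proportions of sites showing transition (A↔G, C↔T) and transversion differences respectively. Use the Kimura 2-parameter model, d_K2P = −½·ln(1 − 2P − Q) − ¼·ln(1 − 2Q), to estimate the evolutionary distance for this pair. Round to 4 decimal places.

0.2711

The sequences differ at positions 1 (G/C, transversion), 7 (G/A, transition), 11 (T/C, transition), 13 (A/T, transversion), 18 (T/G, transversion).
Of the 5 differences, 2 transitions and 3 transversions over 22 sites: P = 2/22 = 0.090909, Q = 3/22 = 0.136364.
d = −0.5·ln(0.681818) − 0.25·ln(0.727272) = −0.5·(-0.382993) − 0.25·(-0.318455) = 0.2711.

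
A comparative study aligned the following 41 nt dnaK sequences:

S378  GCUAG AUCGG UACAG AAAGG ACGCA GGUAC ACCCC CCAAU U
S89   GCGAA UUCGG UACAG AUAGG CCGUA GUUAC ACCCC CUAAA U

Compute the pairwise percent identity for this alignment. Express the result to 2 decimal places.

Mismatches occur at site 3 (U/G), site 5 (G/A), site 6 (A/U), site 17 (A/U), site 21 (A/C), site 24 (C/U), site 27 (G/U), site 37 (C/U), site 40 (U/A).
32 of the 41 sites match, so the percent identity is 32/41 × 100 = 78.05%.

78.05%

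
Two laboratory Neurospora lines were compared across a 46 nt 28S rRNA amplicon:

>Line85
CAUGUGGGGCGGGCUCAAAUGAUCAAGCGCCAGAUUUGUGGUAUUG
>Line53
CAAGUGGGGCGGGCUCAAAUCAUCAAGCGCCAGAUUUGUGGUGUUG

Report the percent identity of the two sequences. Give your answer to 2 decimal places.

93.48%

The sequences differ at positions 3 (U/A), 21 (G/C), 43 (A/G).
43 of the 46 sites match, so the percent identity is 43/46 × 100 = 93.48%.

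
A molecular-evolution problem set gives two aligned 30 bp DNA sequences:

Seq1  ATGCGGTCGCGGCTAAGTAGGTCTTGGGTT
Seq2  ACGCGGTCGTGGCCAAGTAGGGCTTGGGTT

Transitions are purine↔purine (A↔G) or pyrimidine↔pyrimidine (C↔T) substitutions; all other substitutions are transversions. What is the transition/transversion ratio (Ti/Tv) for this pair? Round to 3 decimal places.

Differing sites — 2:T/C (Ti); 10:C/T (Ti); 14:T/C (Ti); 22:T/G (Tv).
Of the 4 differences, 3 transitions and 1 transversion, so Ti/Tv = 3/1 = 3.000.

3.000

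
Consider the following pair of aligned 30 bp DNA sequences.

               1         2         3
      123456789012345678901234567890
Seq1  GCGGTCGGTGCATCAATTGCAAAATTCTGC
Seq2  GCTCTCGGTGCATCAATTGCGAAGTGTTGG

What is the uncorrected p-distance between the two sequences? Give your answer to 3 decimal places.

The sequences differ at positions 3 (G/T), 4 (G/C), 21 (A/G), 24 (A/G), 26 (T/G), 27 (C/T), 30 (C/G).
There are 7 differences over 30 sites, so p = 7/30 = 0.233.

0.233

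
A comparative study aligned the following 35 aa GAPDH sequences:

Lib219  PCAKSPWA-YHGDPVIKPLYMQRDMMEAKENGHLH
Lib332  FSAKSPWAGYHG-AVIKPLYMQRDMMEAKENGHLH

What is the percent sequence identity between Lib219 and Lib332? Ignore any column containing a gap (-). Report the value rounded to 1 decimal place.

90.9%

Excluding the 2 gap columns leaves 33 comparable sites.
The sequences differ at positions 1 (P/F), 2 (C/S), 14 (P/A).
30 of the 33 comparable sites match, so the percent identity is 30/33 × 100 = 90.9%.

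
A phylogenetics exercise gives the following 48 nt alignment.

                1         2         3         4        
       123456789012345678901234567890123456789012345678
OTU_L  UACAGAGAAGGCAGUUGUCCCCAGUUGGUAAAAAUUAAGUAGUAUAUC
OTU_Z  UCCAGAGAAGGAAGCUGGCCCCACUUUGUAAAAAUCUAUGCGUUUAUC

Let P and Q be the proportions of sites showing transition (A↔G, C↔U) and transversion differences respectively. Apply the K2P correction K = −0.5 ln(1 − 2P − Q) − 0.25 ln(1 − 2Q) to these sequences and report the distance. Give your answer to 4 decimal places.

The sequences differ at positions 2 (A/C, transversion), 12 (C/A, transversion), 15 (U/C, transition), 18 (U/G, transversion), 24 (G/C, transversion), 27 (G/U, transversion), 36 (U/C, transition), 37 (A/U, transversion), 39 (G/U, transversion), 40 (U/G, transversion), 41 (A/C, transversion), 44 (A/U, transversion).
Of the 12 differences, 2 transitions and 10 transversions over 48 sites: P = 2/48 = 0.041667, Q = 10/48 = 0.208333.
d = −0.5·ln(0.708333) − 0.25·ln(0.583334) = −0.5·(-0.344841) − 0.25·(-0.538995) = 0.3072.

0.3072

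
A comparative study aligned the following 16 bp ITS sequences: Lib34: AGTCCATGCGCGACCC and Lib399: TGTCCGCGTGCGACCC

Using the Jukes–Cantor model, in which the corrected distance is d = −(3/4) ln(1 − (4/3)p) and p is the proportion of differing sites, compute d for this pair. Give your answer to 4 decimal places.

The sequences differ at positions 1 (A/T), 6 (A/G), 7 (T/C), 9 (C/T).
p = 4/16 = 0.250000.
d = −0.75 · ln(1 − (4/3)·0.250000) = −0.75 · ln(0.666667) = −0.75 · (-0.405465) = 0.3041.

0.3041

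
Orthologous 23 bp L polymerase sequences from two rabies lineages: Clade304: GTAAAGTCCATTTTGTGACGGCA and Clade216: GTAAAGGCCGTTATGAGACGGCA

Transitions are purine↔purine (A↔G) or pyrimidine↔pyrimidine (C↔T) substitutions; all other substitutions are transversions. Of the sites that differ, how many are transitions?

1

Differing sites — 7:T/G (Tv); 10:A/G (Ti); 13:T/A (Tv); 16:T/A (Tv).
Of the 4 differences, 1 transition and 3 transversions, so the answer is 1.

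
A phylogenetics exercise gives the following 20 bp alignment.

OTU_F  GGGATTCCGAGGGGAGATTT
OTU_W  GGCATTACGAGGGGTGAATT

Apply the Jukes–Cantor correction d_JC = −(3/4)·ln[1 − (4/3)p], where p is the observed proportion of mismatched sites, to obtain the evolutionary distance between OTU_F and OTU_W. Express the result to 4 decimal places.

0.2326

Mismatches occur at site 3 (G↔C), site 7 (C↔A), site 15 (A↔T), site 18 (T↔A).
p = 4/20 = 0.200000.
d = −0.75 · ln(1 − (4/3)·0.200000) = −0.75 · ln(0.733333) = −0.75 · (-0.310155) = 0.2326.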